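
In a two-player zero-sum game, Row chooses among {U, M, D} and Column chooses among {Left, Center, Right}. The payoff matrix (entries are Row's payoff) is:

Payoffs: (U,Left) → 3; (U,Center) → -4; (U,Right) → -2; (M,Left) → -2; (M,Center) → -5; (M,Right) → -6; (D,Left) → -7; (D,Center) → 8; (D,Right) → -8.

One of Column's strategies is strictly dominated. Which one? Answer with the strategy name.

Right holds Row's payoff strictly below Left in every row: -2 < 3, -6 < -2, -8 < -7.
So Left is strictly dominated for Column.

Left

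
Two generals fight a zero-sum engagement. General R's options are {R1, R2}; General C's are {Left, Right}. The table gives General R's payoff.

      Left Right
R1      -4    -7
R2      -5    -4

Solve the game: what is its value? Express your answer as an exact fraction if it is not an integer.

-19/4

Row minima: R1 → -7, R2 → -5; maximin = -5.
Column maxima: Left → -4, Right → -4; minimax = -4.
-5 ≠ -4, so there is no saddle point; optimal play is mixed.
Let General R play R1 with probability p. Expected payoff against Left: (-4)p + (-5)(1−p) = p − 5; against Right: (-7)p + (-4)(1−p) = −3p − 4.
Setting these equal: p − 5 = −3p − 4 ⇒ 4p = 1 ⇒ p = 1/4, and the value is (1)·(1/4) − 5 = -19/4.
For General C: with q = P(Left), equating R1's and R2's payoffs gives 3q − 7 = −q − 4 ⇒ q = 3/4.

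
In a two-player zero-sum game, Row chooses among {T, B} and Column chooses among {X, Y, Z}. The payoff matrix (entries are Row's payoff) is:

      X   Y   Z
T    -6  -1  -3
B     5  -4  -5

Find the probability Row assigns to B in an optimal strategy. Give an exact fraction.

Row minima: T → -6, B → -5; maximin = -5.
Column maxima: X → 5, Y → -1, Z → -3; minimax = -3.
-5 ≠ -3, so there is no saddle point; optimal play is mixed.
Y is strictly dominated by Z (it gives Row strictly more in every row), so Column never plays it.
On the remaining 2×2 (T, B vs X, Z):
Let Row play T with probability p. Expected payoff against X: (-6)p + 5(1−p) = −11p + 5; against Z: (-3)p + (-5)(1−p) = 2p − 5.
Setting these equal: −11p + 5 = 2p − 5 ⇒ −13p = -10 ⇒ p = 10/13, and the value is (-11)·(10/13) + 5 = -45/13.
For Column: with q = P(X), equating T's and B's payoffs gives −3q − 3 = 10q − 5 ⇒ q = 2/13.

3/13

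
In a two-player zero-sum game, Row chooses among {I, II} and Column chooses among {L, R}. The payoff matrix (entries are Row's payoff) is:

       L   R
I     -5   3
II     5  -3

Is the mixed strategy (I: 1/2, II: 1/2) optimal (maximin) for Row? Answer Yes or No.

Against L this mix gives (1/2)·(-5) + (1/2)·5 = 0.
Against R this mix gives (1/2)·3 + (1/2)·(-3) = 0.
All of Column's active replies (L, R) yield 0, and no column does worse for Row. The mix makes Column indifferent and guarantees 0, so it is optimal.

Yes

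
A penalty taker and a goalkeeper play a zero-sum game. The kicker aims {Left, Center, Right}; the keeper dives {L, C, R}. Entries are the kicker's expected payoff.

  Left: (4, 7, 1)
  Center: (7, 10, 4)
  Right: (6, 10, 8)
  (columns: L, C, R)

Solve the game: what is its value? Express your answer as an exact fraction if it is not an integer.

Row minima: Left → 1, Center → 4, Right → 6; maximin = 6.
Column maxima: L → 7, C → 10, R → 8; minimax = 7.
6 ≠ 7, so there is no saddle point; optimal play is mixed.
Left is strictly dominated by Center, so the kicker never plays it.
C is strictly dominated by L (it gives the kicker strictly more in every row), so the keeper never plays it.
On the remaining 2×2 (Center, Right vs L, R):
Let the kicker play Center with probability p. Expected payoff against L: 7p + 6(1−p) = p + 6; against R: 4p + 8(1−p) = −4p + 8.
Setting these equal: p + 6 = −4p + 8 ⇒ 5p = 2 ⇒ p = 2/5, and the value is (1)·(2/5) + 6 = 32/5.
For the keeper: with q = P(L), equating Center's and Right's payoffs gives 3q + 4 = −2q + 8 ⇒ q = 4/5.

32/5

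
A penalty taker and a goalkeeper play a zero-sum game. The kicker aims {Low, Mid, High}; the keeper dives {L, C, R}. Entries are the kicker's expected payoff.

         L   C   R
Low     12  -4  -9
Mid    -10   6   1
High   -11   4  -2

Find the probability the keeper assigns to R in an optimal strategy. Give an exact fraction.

Row minima: Low → -9, Mid → -10, High → -11; maximin = -9.
Column maxima: L → 12, C → 6, R → 1; minimax = 1.
-9 ≠ 1, so there is no saddle point; optimal play is mixed.
High is strictly dominated by Mid, so the kicker never plays it.
C is strictly dominated by R (it gives the kicker strictly more in every row), so the keeper never plays it.
On the remaining 2×2 (Low, Mid vs L, R):
Let the kicker play Low with probability p. Expected payoff against L: 12p + (-10)(1−p) = 22p − 10; against R: (-9)p + 1(1−p) = −10p + 1.
Setting these equal: 22p − 10 = −10p + 1 ⇒ 32p = 11 ⇒ p = 11/32, and the value is (22)·(11/32) − 10 = -39/16.
For the keeper: with q = P(L), equating Low's and Mid's payoffs gives 21q − 9 = −11q + 1 ⇒ q = 5/16.

11/16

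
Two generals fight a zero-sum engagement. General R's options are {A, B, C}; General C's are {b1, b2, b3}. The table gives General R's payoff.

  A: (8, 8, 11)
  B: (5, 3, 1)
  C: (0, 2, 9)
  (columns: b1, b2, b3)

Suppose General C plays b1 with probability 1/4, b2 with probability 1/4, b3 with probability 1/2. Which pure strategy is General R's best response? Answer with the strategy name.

A

Expected payoff of A: (1/4)·8 + (1/4)·8 + (1/2)·11 = 19/2.
Expected payoff of B: (1/4)·5 + (1/4)·3 + (1/2)·1 = 5/2.
Expected payoff of C: (1/4)·0 + (1/4)·2 + (1/2)·9 = 5.
The largest is 19/2, so General R's best response is A.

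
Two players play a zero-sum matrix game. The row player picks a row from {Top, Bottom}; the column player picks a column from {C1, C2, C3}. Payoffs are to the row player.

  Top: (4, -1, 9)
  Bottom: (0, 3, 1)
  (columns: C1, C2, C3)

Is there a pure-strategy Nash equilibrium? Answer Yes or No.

Row minima: Top → -1, Bottom → 0; maximin = 0.
Column maxima: C1 → 4, C2 → 3, C3 → 9; minimax = 3.
0 ≠ 3, so no pure-strategy equilibrium exists.

No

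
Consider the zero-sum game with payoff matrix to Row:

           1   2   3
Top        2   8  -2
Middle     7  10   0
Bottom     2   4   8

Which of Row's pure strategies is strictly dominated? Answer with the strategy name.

Top

Middle gives a strictly higher payoff than Top against every column: 7 > 2, 10 > 8, 0 > -2.
So Top is strictly dominated and Row never plays it.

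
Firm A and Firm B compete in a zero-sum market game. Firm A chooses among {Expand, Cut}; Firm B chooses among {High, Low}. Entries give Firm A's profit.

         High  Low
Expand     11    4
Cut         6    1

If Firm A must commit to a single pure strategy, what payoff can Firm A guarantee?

4

Row minima: Expand → 4, Cut → 1.
The best of these is 4.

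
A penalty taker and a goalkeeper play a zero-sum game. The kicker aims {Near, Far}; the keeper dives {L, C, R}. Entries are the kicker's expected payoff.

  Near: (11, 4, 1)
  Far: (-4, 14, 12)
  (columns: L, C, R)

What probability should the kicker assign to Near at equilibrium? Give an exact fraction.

8/13

Row minima: Near → 1, Far → -4; maximin = 1.
Column maxima: L → 11, C → 14, R → 12; minimax = 11.
1 ≠ 11, so there is no saddle point; optimal play is mixed.
C is strictly dominated by R (it gives the kicker strictly more in every row), so the keeper never plays it.
On the remaining 2×2 (Near, Far vs L, R):
Let the kicker play Near with probability p. Expected payoff against L: 11p + (-4)(1−p) = 15p − 4; against R: 1p + 12(1−p) = −11p + 12.
Setting these equal: 15p − 4 = −11p + 12 ⇒ 26p = 16 ⇒ p = 8/13, and the value is (15)·(8/13) − 4 = 68/13.
For the keeper: with q = P(L), equating Near's and Far's payoffs gives 10q + 1 = −16q + 12 ⇒ q = 11/26.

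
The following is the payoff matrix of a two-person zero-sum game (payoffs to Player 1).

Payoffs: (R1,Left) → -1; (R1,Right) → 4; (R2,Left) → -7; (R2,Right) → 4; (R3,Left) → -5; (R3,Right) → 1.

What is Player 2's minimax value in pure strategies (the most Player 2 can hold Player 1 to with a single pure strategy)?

-1

Column maxima: Left → -1, Right → 4.
The smallest of these is -1.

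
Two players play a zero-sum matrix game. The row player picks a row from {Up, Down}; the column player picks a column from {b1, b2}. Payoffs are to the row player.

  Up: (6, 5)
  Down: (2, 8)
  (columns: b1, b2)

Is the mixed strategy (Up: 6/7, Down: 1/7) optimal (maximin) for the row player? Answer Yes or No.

Against b1 this mix gives (6/7)·6 + (1/7)·2 = 38/7.
Against b2 this mix gives (6/7)·5 + (1/7)·8 = 38/7.
All of the column player's active replies (b1, b2) yield 38/7, and no column does worse for the row player. The mix makes the column player indifferent and guarantees 38/7, so it is optimal.

Yes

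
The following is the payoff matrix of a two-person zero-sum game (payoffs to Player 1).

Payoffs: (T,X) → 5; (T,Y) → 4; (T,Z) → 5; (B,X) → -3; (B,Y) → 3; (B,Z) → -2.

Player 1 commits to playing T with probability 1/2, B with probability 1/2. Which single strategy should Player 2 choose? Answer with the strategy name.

X

If Player 2 plays X, Player 1's expected payoff is (1/2)·5 + (1/2)·(-3) = 1.
If Player 2 plays Y, Player 1's expected payoff is (1/2)·4 + (1/2)·3 = 7/2.
If Player 2 plays Z, Player 1's expected payoff is (1/2)·5 + (1/2)·(-2) = 3/2.
Player 2 minimizes Player 1's payoff; the smallest is 1, so the best response is X.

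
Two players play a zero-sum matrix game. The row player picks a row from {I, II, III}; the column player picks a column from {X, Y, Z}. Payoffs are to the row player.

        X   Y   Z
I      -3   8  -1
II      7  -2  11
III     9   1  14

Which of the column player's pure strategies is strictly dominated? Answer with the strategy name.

Z

X holds the row player's payoff strictly below Z in every row: -3 < -1, 7 < 11, 9 < 14.
So Z is strictly dominated for the column player.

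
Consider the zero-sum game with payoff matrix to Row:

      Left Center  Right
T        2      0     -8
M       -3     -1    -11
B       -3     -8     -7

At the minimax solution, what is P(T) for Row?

Row minima: T → -8, M → -11, B → -8; maximin = -8.
Column maxima: Left → 2, Center → 0, Right → -7; minimax = -7.
-8 ≠ -7, so there is no saddle point; optimal play is mixed.
M is strictly dominated by T, so Row never plays it.
With M eliminated, Left is strictly dominated by Center (it gives Row strictly more in every remaining row), so Column never plays it.
On the remaining 2×2 (T, B vs Center, Right):
Let Row play T with probability p. Expected payoff against Center: 0p + (-8)(1−p) = 8p − 8; against Right: (-8)p + (-7)(1−p) = −p − 7.
Setting these equal: 8p − 8 = −p − 7 ⇒ 9p = 1 ⇒ p = 1/9, and the value is (8)·(1/9) − 8 = -64/9.
For Column: with q = P(Center), equating T's and B's payoffs gives 8q − 8 = −q − 7 ⇒ q = 1/9.

1/9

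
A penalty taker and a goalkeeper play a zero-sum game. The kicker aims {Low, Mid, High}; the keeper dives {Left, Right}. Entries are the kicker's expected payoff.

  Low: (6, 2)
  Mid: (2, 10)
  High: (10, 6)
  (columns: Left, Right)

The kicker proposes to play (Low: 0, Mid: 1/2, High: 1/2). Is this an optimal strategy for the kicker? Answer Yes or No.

No

Against Left this mix gives (1/2)·2 + (1/2)·10 = 6.
Against Right this mix gives (1/2)·10 + (1/2)·6 = 8.
The keeper will play Left, holding the kicker to 6. Shifting weight toward the row that does better against Left would raise this floor (the equalizing mix achieves 22/3 against both Left and Right), so the proposed strategy is not optimal.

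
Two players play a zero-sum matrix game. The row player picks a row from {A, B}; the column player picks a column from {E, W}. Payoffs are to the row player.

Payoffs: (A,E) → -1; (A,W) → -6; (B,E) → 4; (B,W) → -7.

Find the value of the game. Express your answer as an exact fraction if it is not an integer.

Row minima: A → -6, B → -7; maximin = -6.
Column maxima: E → 4, W → -6; minimax = -6.
Since maximin = minimax = -6, there is a saddle point and the value is -6.

-6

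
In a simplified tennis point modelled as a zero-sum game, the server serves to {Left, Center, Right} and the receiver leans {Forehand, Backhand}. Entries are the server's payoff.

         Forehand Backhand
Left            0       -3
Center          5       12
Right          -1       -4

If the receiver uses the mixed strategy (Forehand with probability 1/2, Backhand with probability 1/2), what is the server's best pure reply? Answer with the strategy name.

Center

Expected payoff of Left: (1/2)·0 + (1/2)·(-3) = -3/2.
Expected payoff of Center: (1/2)·5 + (1/2)·12 = 17/2.
Expected payoff of Right: (1/2)·(-1) + (1/2)·(-4) = -5/2.
The largest is 17/2, so the server's best response is Center.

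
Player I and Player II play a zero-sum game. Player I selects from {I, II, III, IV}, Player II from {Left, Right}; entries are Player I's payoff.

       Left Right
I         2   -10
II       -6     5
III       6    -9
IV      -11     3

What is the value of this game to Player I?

-12/13

Row minima: I → -10, II → -6, III → -9, IV → -11; maximin = -6.
Column maxima: Left → 6, Right → 5; minimax = 5.
-6 ≠ 5, so there is no saddle point; optimal play is mixed.
I is strictly dominated by III, so Player I never plays it.
IV is strictly dominated by II, so Player I never plays it.
On the remaining 2×2 (II, III vs Left, Right):
Let Player I play II with probability p. Expected payoff against Left: (-6)p + 6(1−p) = −12p + 6; against Right: 5p + (-9)(1−p) = 14p − 9.
Setting these equal: −12p + 6 = 14p − 9 ⇒ −26p = -15 ⇒ p = 15/26, and the value is (-12)·(15/26) + 6 = -12/13.
For Player II: with q = P(Left), equating II's and III's payoffs gives −11q + 5 = 15q − 9 ⇒ q = 7/13.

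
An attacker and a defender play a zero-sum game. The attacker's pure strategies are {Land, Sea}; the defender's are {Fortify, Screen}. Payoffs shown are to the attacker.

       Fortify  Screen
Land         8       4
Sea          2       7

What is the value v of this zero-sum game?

16/3

Row minima: Land → 4, Sea → 2; maximin = 4.
Column maxima: Fortify → 8, Screen → 7; minimax = 7.
4 ≠ 7, so there is no saddle point; optimal play is mixed.
Let the attacker play Land with probability p. Expected payoff against Fortify: 8p + 2(1−p) = 6p + 2; against Screen: 4p + 7(1−p) = −3p + 7.
Setting these equal: 6p + 2 = −3p + 7 ⇒ 9p = 5 ⇒ p = 5/9, and the value is (6)·(5/9) + 2 = 16/3.
For the defender: with q = P(Fortify), equating Land's and Sea's payoffs gives 4q + 4 = −5q + 7 ⇒ q = 1/3.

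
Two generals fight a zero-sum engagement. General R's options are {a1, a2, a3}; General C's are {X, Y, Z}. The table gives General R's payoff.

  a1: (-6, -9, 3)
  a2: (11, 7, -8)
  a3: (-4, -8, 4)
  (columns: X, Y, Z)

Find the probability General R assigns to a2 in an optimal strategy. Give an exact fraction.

Row minima: a1 → -9, a2 → -8, a3 → -8; maximin = -8.
Column maxima: X → 11, Y → 7, Z → 4; minimax = 4.
-8 ≠ 4, so there is no saddle point; optimal play is mixed.
a1 is strictly dominated by a3, so General R never plays it.
X is strictly dominated by Y (it gives General R strictly more in every row), so General C never plays it.
On the remaining 2×2 (a2, a3 vs Y, Z):
Let General R play a2 with probability p. Expected payoff against Y: 7p + (-8)(1−p) = 15p − 8; against Z: (-8)p + 4(1−p) = −12p + 4.
Setting these equal: 15p − 8 = −12p + 4 ⇒ 27p = 12 ⇒ p = 4/9, and the value is (15)·(4/9) − 8 = -4/3.
For General C: with q = P(Y), equating a2's and a3's payoffs gives 15q − 8 = −12q + 4 ⇒ q = 4/9.

4/9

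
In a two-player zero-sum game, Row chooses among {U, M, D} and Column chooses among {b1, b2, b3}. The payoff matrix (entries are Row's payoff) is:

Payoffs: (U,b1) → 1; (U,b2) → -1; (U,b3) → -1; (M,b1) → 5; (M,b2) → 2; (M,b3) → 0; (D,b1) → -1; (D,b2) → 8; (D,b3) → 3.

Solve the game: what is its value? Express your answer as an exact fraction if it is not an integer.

Row minima: U → -1, M → 0, D → -1; maximin = 0.
Column maxima: b1 → 5, b2 → 8, b3 → 3; minimax = 3.
0 ≠ 3, so there is no saddle point; optimal play is mixed.
U is strictly dominated by M, so Row never plays it.
With U eliminated, b2 is strictly dominated by b3 (it gives Row strictly more in every remaining row), so Column never plays it.
On the remaining 2×2 (M, D vs b1, b3):
Let Row play M with probability p. Expected payoff against b1: 5p + (-1)(1−p) = 6p − 1; against b3: 0p + 3(1−p) = −3p + 3.
Setting these equal: 6p − 1 = −3p + 3 ⇒ 9p = 4 ⇒ p = 4/9, and the value is (6)·(4/9) − 1 = 5/3.
For Column: with q = P(b1), equating M's and D's payoffs gives 5q = −4q + 3 ⇒ q = 1/3.

5/3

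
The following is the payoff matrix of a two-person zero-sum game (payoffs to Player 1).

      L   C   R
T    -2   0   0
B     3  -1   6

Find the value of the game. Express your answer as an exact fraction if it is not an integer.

-1/3

Row minima: T → -2, B → -1; maximin = -1.
Column maxima: L → 3, C → 0, R → 6; minimax = 0.
-1 ≠ 0, so there is no saddle point; optimal play is mixed.
R is strictly dominated by L (it gives Player 1 strictly more in every row), so Player 2 never plays it.
On the remaining 2×2 (T, B vs L, C):
Let Player 1 play T with probability p. Expected payoff against L: (-2)p + 3(1−p) = −5p + 3; against C: 0p + (-1)(1−p) = p − 1.
Setting these equal: −5p + 3 = p − 1 ⇒ −6p = -4 ⇒ p = 2/3, and the value is (-5)·(2/3) + 3 = -1/3.
For Player 2: with q = P(L), equating T's and B's payoffs gives −2q = 4q − 1 ⇒ q = 1/6.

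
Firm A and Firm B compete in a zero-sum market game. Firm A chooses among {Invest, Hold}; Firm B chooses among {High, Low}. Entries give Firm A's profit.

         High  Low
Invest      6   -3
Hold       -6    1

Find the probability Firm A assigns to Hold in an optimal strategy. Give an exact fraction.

9/16

Row minima: Invest → -3, Hold → -6; maximin = -3.
Column maxima: High → 6, Low → 1; minimax = 1.
-3 ≠ 1, so there is no saddle point; optimal play is mixed.
Let Firm A play Invest with probability p. Expected payoff against High: 6p + (-6)(1−p) = 12p − 6; against Low: (-3)p + 1(1−p) = −4p + 1.
Setting these equal: 12p − 6 = −4p + 1 ⇒ 16p = 7 ⇒ p = 7/16, and the value is (12)·(7/16) − 6 = -3/4.
For Firm B: with q = P(High), equating Invest's and Hold's payoffs gives 9q − 3 = −7q + 1 ⇒ q = 1/4.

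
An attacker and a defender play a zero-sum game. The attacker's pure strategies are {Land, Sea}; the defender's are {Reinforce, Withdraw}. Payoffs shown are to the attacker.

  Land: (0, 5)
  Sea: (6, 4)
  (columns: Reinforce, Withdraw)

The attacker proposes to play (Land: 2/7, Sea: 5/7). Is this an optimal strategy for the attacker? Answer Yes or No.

Yes

Against Reinforce this mix gives (2/7)·0 + (5/7)·6 = 30/7.
Against Withdraw this mix gives (2/7)·5 + (5/7)·4 = 30/7.
All of the defender's active replies (Reinforce, Withdraw) yield 30/7, and no column does worse for the attacker. The mix makes the defender indifferent and guarantees 30/7, so it is optimal.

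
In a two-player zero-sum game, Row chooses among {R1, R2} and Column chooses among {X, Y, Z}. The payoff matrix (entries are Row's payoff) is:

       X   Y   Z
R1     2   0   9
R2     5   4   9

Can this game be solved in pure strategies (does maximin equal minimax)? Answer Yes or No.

Row minima: R1 → 0, R2 → 4; maximin = 4.
Column maxima: X → 5, Y → 4, Z → 9; minimax = 4.
maximin = minimax = 4, so a saddle point exists.

Yes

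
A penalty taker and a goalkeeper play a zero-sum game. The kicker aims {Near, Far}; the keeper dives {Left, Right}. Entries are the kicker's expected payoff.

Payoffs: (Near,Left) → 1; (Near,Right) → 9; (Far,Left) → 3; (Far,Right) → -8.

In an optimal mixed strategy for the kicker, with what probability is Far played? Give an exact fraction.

Row minima: Near → 1, Far → -8; maximin = 1.
Column maxima: Left → 3, Right → 9; minimax = 3.
1 ≠ 3, so there is no saddle point; optimal play is mixed.
Let the kicker play Near with probability p. Expected payoff against Left: 1p + 3(1−p) = −2p + 3; against Right: 9p + (-8)(1−p) = 17p − 8.
Setting these equal: −2p + 3 = 17p − 8 ⇒ −19p = -11 ⇒ p = 11/19, and the value is (-2)·(11/19) + 3 = 35/19.
For the keeper: with q = P(Left), equating Near's and Far's payoffs gives −8q + 9 = 11q − 8 ⇒ q = 17/19.

8/19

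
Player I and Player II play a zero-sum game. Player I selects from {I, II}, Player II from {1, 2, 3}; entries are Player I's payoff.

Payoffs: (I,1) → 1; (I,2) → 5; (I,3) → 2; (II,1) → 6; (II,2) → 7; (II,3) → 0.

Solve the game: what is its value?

12/7

Row minima: I → 1, II → 0; maximin = 1.
Column maxima: 1 → 6, 2 → 7, 3 → 2; minimax = 2.
1 ≠ 2, so there is no saddle point; optimal play is mixed.
2 is strictly dominated by 1 (it gives Player I strictly more in every row), so Player II never plays it.
On the remaining 2×2 (I, II vs 1, 3):
Let Player I play I with probability p. Expected payoff against 1: 1p + 6(1−p) = −5p + 6; against 3: 2p + 0(1−p) = 2p.
Setting these equal: −5p + 6 = 2p ⇒ −7p = -6 ⇒ p = 6/7, and the value is (-5)·(6/7) + 6 = 12/7.
For Player II: with q = P(1), equating I's and II's payoffs gives −q + 2 = 6q ⇒ q = 2/7.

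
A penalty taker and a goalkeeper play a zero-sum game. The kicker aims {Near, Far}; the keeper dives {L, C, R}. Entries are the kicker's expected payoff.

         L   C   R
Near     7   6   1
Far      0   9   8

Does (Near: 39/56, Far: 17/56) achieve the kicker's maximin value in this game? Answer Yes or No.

Against L this mix gives (39/56)·7 + (17/56)·0 = 39/8.
Against C this mix gives (39/56)·6 + (17/56)·9 = 387/56.
Against R this mix gives (39/56)·1 + (17/56)·8 = 25/8.
The keeper will play R, holding the kicker to 25/8. Shifting weight toward the row that does better against R would raise this floor (the equalizing mix achieves 4 against both R and L), so the proposed strategy is not optimal.

No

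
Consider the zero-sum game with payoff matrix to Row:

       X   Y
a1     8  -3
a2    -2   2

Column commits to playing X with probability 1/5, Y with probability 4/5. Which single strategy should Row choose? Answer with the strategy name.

a2

Expected payoff of a1: (1/5)·8 + (4/5)·(-3) = -4/5.
Expected payoff of a2: (1/5)·(-2) + (4/5)·2 = 6/5.
The largest is 6/5, so Row's best response is a2.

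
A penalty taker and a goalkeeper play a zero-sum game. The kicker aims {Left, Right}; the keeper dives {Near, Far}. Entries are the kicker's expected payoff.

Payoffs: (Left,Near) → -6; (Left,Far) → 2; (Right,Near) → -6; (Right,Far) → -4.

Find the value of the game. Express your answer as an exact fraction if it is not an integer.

-6

Row minima: Left → -6, Right → -6; maximin = -6.
Column maxima: Near → -6, Far → 2; minimax = -6.
Since maximin = minimax = -6, there is a saddle point and the value is -6.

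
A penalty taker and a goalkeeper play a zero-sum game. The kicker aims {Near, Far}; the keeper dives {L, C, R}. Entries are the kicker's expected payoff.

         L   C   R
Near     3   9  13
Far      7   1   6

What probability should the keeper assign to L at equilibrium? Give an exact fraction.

Row minima: Near → 3, Far → 1; maximin = 3.
Column maxima: L → 7, C → 9, R → 13; minimax = 7.
3 ≠ 7, so there is no saddle point; optimal play is mixed.
R is strictly dominated by C (it gives the kicker strictly more in every row), so the keeper never plays it.
On the remaining 2×2 (Near, Far vs L, C):
Let the kicker play Near with probability p. Expected payoff against L: 3p + 7(1−p) = −4p + 7; against C: 9p + 1(1−p) = 8p + 1.
Setting these equal: −4p + 7 = 8p + 1 ⇒ −12p = -6 ⇒ p = 1/2, and the value is (-4)·(1/2) + 7 = 5.
For the keeper: with q = P(L), equating Near's and Far's payoffs gives −6q + 9 = 6q + 1 ⇒ q = 2/3.

2/3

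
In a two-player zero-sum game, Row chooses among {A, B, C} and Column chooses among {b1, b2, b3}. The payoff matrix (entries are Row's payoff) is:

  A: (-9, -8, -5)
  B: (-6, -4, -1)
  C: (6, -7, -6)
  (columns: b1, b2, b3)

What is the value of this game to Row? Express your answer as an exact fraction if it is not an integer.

-22/5

Row minima: A → -9, B → -6, C → -7; maximin = -6.
Column maxima: b1 → 6, b2 → -4, b3 → -1; minimax = -4.
-6 ≠ -4, so there is no saddle point; optimal play is mixed.
A is strictly dominated by B, so Row never plays it.
b3 is strictly dominated by b2 (it gives Row strictly more in every row), so Column never plays it.
On the remaining 2×2 (B, C vs b1, b2):
Let Row play B with probability p. Expected payoff against b1: (-6)p + 6(1−p) = −12p + 6; against b2: (-4)p + (-7)(1−p) = 3p − 7.
Setting these equal: −12p + 6 = 3p − 7 ⇒ −15p = -13 ⇒ p = 13/15, and the value is (-12)·(13/15) + 6 = -22/5.
For Column: with q = P(b1), equating B's and C's payoffs gives −2q − 4 = 13q − 7 ⇒ q = 1/5.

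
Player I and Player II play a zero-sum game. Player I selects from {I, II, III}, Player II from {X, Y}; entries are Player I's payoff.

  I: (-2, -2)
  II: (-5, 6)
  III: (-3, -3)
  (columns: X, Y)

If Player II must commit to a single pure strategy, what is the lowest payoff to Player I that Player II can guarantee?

-2

Column maxima: X → -2, Y → 6.
The smallest of these is -2.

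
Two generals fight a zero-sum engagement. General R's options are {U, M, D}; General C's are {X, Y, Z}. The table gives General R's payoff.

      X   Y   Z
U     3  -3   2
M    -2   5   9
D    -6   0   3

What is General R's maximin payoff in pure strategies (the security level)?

Row minima: U → -3, M → -2, D → -6.
The best of these is -2.

-2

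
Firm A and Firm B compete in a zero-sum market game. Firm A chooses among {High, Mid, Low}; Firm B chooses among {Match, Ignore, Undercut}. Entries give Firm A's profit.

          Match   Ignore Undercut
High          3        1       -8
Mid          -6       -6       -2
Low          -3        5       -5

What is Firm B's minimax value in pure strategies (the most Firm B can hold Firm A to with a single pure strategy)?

Column maxima: Match → 3, Ignore → 5, Undercut → -2.
The smallest of these is -2.

-2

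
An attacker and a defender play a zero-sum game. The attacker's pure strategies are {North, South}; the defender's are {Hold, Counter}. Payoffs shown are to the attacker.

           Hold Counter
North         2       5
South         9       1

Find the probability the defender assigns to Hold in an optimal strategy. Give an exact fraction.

Row minima: North → 2, South → 1; maximin = 2.
Column maxima: Hold → 9, Counter → 5; minimax = 5.
2 ≠ 5, so there is no saddle point; optimal play is mixed.
Let the attacker play North with probability p. Expected payoff against Hold: 2p + 9(1−p) = −7p + 9; against Counter: 5p + 1(1−p) = 4p + 1.
Setting these equal: −7p + 9 = 4p + 1 ⇒ −11p = -8 ⇒ p = 8/11, and the value is (-7)·(8/11) + 9 = 43/11.
For the defender: with q = P(Hold), equating North's and South's payoffs gives −3q + 5 = 8q + 1 ⇒ q = 4/11.

4/11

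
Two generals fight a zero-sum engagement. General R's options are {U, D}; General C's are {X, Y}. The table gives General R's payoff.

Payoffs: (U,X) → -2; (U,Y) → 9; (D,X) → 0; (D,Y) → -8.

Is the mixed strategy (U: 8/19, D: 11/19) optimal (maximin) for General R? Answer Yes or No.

Against X this mix gives (8/19)·(-2) + (11/19)·0 = -16/19.
Against Y this mix gives (8/19)·9 + (11/19)·(-8) = -16/19.
All of General C's active replies (X, Y) yield -16/19, and no column does worse for General R. The mix makes General C indifferent and guarantees -16/19, so it is optimal.

Yes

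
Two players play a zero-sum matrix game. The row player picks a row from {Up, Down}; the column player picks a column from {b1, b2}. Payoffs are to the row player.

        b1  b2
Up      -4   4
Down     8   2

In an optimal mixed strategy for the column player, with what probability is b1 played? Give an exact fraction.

Row minima: Up → -4, Down → 2; maximin = 2.
Column maxima: b1 → 8, b2 → 4; minimax = 4.
2 ≠ 4, so there is no saddle point; optimal play is mixed.
Let the row player play Up with probability p. Expected payoff against b1: (-4)p + 8(1−p) = −12p + 8; against b2: 4p + 2(1−p) = 2p + 2.
Setting these equal: −12p + 8 = 2p + 2 ⇒ −14p = -6 ⇒ p = 3/7, and the value is (-12)·(3/7) + 8 = 20/7.
For the column player: with q = P(b1), equating Up's and Down's payoffs gives −8q + 4 = 6q + 2 ⇒ q = 1/7.

1/7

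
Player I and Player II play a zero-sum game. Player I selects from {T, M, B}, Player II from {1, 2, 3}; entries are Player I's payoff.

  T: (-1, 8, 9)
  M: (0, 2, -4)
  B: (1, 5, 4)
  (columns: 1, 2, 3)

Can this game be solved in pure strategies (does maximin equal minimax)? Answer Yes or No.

Yes

Row minima: T → -1, M → -4, B → 1; maximin = 1.
Column maxima: 1 → 1, 2 → 8, 3 → 9; minimax = 1.
maximin = minimax = 1, so a saddle point exists.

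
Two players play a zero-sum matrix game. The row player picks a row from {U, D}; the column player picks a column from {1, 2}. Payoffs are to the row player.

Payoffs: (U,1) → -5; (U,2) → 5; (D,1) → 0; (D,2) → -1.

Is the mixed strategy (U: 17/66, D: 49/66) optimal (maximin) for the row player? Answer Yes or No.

Against 1 this mix gives (17/66)·(-5) + (49/66)·0 = -85/66.
Against 2 this mix gives (17/66)·5 + (49/66)·(-1) = 6/11.
The column player will play 1, holding the row player to -85/66. Shifting weight toward the row that does better against 1 would raise this floor (the equalizing mix achieves -5/11 against both 1 and 2), so the proposed strategy is not optimal.

No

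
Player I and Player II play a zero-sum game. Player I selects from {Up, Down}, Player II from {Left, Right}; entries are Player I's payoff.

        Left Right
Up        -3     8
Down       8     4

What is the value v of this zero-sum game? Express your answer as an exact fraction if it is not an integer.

76/15

Row minima: Up → -3, Down → 4; maximin = 4.
Column maxima: Left → 8, Right → 8; minimax = 8.
4 ≠ 8, so there is no saddle point; optimal play is mixed.
Let Player I play Up with probability p. Expected payoff against Left: (-3)p + 8(1−p) = −11p + 8; against Right: 8p + 4(1−p) = 4p + 4.
Setting these equal: −11p + 8 = 4p + 4 ⇒ −15p = -4 ⇒ p = 4/15, and the value is (-11)·(4/15) + 8 = 76/15.
For Player II: with q = P(Left), equating Up's and Down's payoffs gives −11q + 8 = 4q + 4 ⇒ q = 4/15.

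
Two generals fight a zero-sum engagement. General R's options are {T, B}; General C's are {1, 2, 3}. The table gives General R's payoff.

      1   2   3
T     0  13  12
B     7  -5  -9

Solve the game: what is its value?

3

Row minima: T → 0, B → -9; maximin = 0.
Column maxima: 1 → 7, 2 → 13, 3 → 12; minimax = 7.
0 ≠ 7, so there is no saddle point; optimal play is mixed.
2 is strictly dominated by 3 (it gives General R strictly more in every row), so General C never plays it.
On the remaining 2×2 (T, B vs 1, 3):
Let General R play T with probability p. Expected payoff against 1: 0p + 7(1−p) = −7p + 7; against 3: 12p + (-9)(1−p) = 21p − 9.
Setting these equal: −7p + 7 = 21p − 9 ⇒ −28p = -16 ⇒ p = 4/7, and the value is (-7)·(4/7) + 7 = 3.
For General C: with q = P(1), equating T's and B's payoffs gives −12q + 12 = 16q − 9 ⇒ q = 3/4.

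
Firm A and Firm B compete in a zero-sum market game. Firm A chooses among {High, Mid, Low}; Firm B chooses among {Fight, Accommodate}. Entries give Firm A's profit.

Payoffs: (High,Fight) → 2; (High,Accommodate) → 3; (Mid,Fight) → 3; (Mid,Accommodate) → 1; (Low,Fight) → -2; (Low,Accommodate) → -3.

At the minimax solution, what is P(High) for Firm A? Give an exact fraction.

Row minima: High → 2, Mid → 1, Low → -3; maximin = 2.
Column maxima: Fight → 3, Accommodate → 3; minimax = 3.
2 ≠ 3, so there is no saddle point; optimal play is mixed.
Low is strictly dominated by High, so Firm A never plays it.
On the remaining 2×2 (High, Mid vs Fight, Accommodate):
Let Firm A play High with probability p. Expected payoff against Fight: 2p + 3(1−p) = −p + 3; against Accommodate: 3p + 1(1−p) = 2p + 1.
Setting these equal: −p + 3 = 2p + 1 ⇒ −3p = -2 ⇒ p = 2/3, and the value is (-1)·(2/3) + 3 = 7/3.
For Firm B: with q = P(Fight), equating High's and Mid's payoffs gives −q + 3 = 2q + 1 ⇒ q = 2/3.

2/3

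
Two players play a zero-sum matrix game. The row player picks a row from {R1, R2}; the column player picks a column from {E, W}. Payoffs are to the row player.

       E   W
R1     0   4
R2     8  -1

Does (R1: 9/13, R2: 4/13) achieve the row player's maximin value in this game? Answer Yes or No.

Against E this mix gives (9/13)·0 + (4/13)·8 = 32/13.
Against W this mix gives (9/13)·4 + (4/13)·(-1) = 32/13.
All of the column player's active replies (E, W) yield 32/13, and no column does worse for the row player. The mix makes the column player indifferent and guarantees 32/13, so it is optimal.

Yes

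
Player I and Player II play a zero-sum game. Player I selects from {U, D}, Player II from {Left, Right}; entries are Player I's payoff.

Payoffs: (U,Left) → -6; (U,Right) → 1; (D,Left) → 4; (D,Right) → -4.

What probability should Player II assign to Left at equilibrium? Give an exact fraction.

1/3

Row minima: U → -6, D → -4; maximin = -4.
Column maxima: Left → 4, Right → 1; minimax = 1.
-4 ≠ 1, so there is no saddle point; optimal play is mixed.
Let Player I play U with probability p. Expected payoff against Left: (-6)p + 4(1−p) = −10p + 4; against Right: 1p + (-4)(1−p) = 5p − 4.
Setting these equal: −10p + 4 = 5p − 4 ⇒ −15p = -8 ⇒ p = 8/15, and the value is (-10)·(8/15) + 4 = -4/3.
For Player II: with q = P(Left), equating U's and D's payoffs gives −7q + 1 = 8q − 4 ⇒ q = 1/3.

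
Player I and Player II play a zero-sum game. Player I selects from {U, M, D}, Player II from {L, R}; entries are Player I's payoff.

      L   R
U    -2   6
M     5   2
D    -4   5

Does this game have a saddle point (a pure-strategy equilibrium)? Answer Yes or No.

No

Row minima: U → -2, M → 2, D → -4; maximin = 2.
Column maxima: L → 5, R → 6; minimax = 5.
2 ≠ 5, so no pure-strategy equilibrium exists.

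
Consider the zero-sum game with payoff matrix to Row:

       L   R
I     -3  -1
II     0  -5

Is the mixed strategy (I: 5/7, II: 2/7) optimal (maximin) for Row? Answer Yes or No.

Yes

Against L this mix gives (5/7)·(-3) + (2/7)·0 = -15/7.
Against R this mix gives (5/7)·(-1) + (2/7)·(-5) = -15/7.
All of Column's active replies (L, R) yield -15/7, and no column does worse for Row. The mix makes Column indifferent and guarantees -15/7, so it is optimal.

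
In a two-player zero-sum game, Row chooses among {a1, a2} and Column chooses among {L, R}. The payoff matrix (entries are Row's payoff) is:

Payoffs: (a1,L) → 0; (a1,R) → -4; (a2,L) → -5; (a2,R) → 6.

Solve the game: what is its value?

-4/3

Row minima: a1 → -4, a2 → -5; maximin = -4.
Column maxima: L → 0, R → 6; minimax = 0.
-4 ≠ 0, so there is no saddle point; optimal play is mixed.
Let Row play a1 with probability p. Expected payoff against L: 0p + (-5)(1−p) = 5p − 5; against R: (-4)p + 6(1−p) = −10p + 6.
Setting these equal: 5p − 5 = −10p + 6 ⇒ 15p = 11 ⇒ p = 11/15, and the value is (5)·(11/15) − 5 = -4/3.
For Column: with q = P(L), equating a1's and a2's payoffs gives 4q − 4 = −11q + 6 ⇒ q = 2/3.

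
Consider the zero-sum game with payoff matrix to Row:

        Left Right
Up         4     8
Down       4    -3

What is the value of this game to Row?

4

Row minima: Up → 4, Down → -3; maximin = 4.
Column maxima: Left → 4, Right → 8; minimax = 4.
Since maximin = minimax = 4, there is a saddle point and the value is 4.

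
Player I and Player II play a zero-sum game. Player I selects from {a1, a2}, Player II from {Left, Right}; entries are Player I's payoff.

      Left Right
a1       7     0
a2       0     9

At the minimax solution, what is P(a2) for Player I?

7/16

Row minima: a1 → 0, a2 → 0; maximin = 0.
Column maxima: Left → 7, Right → 9; minimax = 7.
0 ≠ 7, so there is no saddle point; optimal play is mixed.
Let Player I play a1 with probability p. Expected payoff against Left: 7p + 0(1−p) = 7p; against Right: 0p + 9(1−p) = −9p + 9.
Setting these equal: 7p = −9p + 9 ⇒ 16p = 9 ⇒ p = 9/16, and the value is (7)·(9/16) = 63/16.
For Player II: with q = P(Left), equating a1's and a2's payoffs gives 7q = −9q + 9 ⇒ q = 9/16.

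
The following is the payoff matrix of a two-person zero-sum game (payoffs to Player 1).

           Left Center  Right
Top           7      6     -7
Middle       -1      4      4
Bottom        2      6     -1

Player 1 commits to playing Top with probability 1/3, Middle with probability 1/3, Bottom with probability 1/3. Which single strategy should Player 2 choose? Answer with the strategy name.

If Player 2 plays Left, Player 1's expected payoff is (1/3)·7 + (1/3)·(-1) + (1/3)·2 = 8/3.
If Player 2 plays Center, Player 1's expected payoff is (1/3)·6 + (1/3)·4 + (1/3)·6 = 16/3.
If Player 2 plays Right, Player 1's expected payoff is (1/3)·(-7) + (1/3)·4 + (1/3)·(-1) = -4/3.
Player 2 minimizes Player 1's payoff; the smallest is -4/3, so the best response is Right.

Right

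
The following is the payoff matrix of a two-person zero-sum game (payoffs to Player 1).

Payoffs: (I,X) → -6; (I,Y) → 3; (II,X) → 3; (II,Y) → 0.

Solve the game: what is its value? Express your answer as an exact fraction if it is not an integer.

Row minima: I → -6, II → 0; maximin = 0.
Column maxima: X → 3, Y → 3; minimax = 3.
0 ≠ 3, so there is no saddle point; optimal play is mixed.
Let Player 1 play I with probability p. Expected payoff against X: (-6)p + 3(1−p) = −9p + 3; against Y: 3p + 0(1−p) = 3p.
Setting these equal: −9p + 3 = 3p ⇒ −12p = -3 ⇒ p = 1/4, and the value is (-9)·(1/4) + 3 = 3/4.
For Player 2: with q = P(X), equating I's and II's payoffs gives −9q + 3 = 3q ⇒ q = 1/4.

3/4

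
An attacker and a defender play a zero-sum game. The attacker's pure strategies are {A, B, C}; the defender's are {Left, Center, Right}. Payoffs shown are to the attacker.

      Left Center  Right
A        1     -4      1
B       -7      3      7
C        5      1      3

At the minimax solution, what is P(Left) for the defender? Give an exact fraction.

1/7

Row minima: A → -4, B → -7, C → 1; maximin = 1.
Column maxima: Left → 5, Center → 3, Right → 7; minimax = 3.
1 ≠ 3, so there is no saddle point; optimal play is mixed.
A is strictly dominated by C, so the attacker never plays it.
Right is strictly dominated by Center (it gives the attacker strictly more in every row), so the defender never plays it.
On the remaining 2×2 (B, C vs Left, Center):
Let the attacker play B with probability p. Expected payoff against Left: (-7)p + 5(1−p) = −12p + 5; against Center: 3p + 1(1−p) = 2p + 1.
Setting these equal: −12p + 5 = 2p + 1 ⇒ −14p = -4 ⇒ p = 2/7, and the value is (-12)·(2/7) + 5 = 11/7.
For the defender: with q = P(Left), equating B's and C's payoffs gives −10q + 3 = 4q + 1 ⇒ q = 1/7.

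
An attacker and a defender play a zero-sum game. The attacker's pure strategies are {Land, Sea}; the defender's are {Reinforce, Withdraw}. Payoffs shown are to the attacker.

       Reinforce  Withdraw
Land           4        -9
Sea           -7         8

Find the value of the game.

-31/28

Row minima: Land → -9, Sea → -7; maximin = -7.
Column maxima: Reinforce → 4, Withdraw → 8; minimax = 4.
-7 ≠ 4, so there is no saddle point; optimal play is mixed.
Let the attacker play Land with probability p. Expected payoff against Reinforce: 4p + (-7)(1−p) = 11p − 7; against Withdraw: (-9)p + 8(1−p) = −17p + 8.
Setting these equal: 11p − 7 = −17p + 8 ⇒ 28p = 15 ⇒ p = 15/28, and the value is (11)·(15/28) − 7 = -31/28.
For the defender: with q = P(Reinforce), equating Land's and Sea's payoffs gives 13q − 9 = −15q + 8 ⇒ q = 17/28.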